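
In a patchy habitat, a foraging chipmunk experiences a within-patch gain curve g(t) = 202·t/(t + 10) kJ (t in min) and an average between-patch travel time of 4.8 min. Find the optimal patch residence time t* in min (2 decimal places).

6.93 min

Optimal t* satisfies g'(t*) = g(t*)/(T + t*).
g'(t) = 202·10/(t + 10)². Setting 202·10/(t+10)² = 202t/[(t+10)(4.8+t)] gives 10(4.8+t) = t(t+10), so t² = 10×4.8 = 48.
t* = √48 = 6.928 min.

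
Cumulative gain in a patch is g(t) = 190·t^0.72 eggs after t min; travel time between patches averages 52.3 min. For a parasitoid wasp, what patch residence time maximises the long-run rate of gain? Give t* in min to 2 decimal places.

Optimal t* satisfies g'(t*) = g(t*)/(T + t*).
g'(t) = 0.72·190·t^-0.28. Setting 0.72·190·t^-0.28 = 190·t^0.72/(52.3+t) gives 0.72(52.3+t) = t, so 0.28·t = 0.72×52.3.
t* = 0.72×52.3/0.28 = 134.5 min.

134.49 min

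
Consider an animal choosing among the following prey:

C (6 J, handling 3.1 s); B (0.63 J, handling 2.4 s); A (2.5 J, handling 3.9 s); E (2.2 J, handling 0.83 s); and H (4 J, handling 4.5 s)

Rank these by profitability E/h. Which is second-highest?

C

Profitability E/h (J/s): C = 6/3.1 = 1.94, B = 0.63/2.4 = 0.263, A = 2.5/3.9 = 0.641, E = 2.2/0.83 = 2.65, H = 4/4.5 = 0.889.
Ranked: E > C > H > A > B.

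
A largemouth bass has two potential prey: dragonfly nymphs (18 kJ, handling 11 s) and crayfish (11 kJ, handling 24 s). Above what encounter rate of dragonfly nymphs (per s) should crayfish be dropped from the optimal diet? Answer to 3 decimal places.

0.035 per s

Drop crayfish once their profitability E₂/h₂ falls below the rate achievable on dragonfly nymphs alone: E₂/h₂ = λE₁/(1 + λh₁).
Solve for λ: λE₁h₂ = E₂(1 + λh₁) → λ(E₁h₂ − E₂h₁) = E₂ → λ = E₂/(E₁h₂ − E₂h₁).
λ = 11/(18×24 − 11×11) = 11/311 = 0.03537 per s.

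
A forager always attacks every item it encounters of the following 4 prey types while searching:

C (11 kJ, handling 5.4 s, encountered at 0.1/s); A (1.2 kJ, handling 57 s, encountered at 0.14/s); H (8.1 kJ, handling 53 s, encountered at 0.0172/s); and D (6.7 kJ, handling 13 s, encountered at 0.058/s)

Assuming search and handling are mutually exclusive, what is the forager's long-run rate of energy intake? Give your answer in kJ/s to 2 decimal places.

R = (0.1×11 + 0.14×1.2 + 0.0172×8.1 + 0.058×6.7) / (1 + 0.1×5.4 + 0.14×57 + 0.0172×53 + 0.058×13) = 1.796/11.19 = 0.1606 kJ/s.

0.16 kJ/s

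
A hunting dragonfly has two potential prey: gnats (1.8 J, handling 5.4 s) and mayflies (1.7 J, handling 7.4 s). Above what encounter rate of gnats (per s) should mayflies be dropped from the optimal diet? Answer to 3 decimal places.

Drop mayflies once their profitability E₂/h₂ falls below the rate achievable on gnats alone: E₂/h₂ = λE₁/(1 + λh₁).
Solve for λ: λE₁h₂ = E₂(1 + λh₁) → λ(E₁h₂ − E₂h₁) = E₂ → λ = E₂/(E₁h₂ − E₂h₁).
λ = 1.7/(1.8×7.4 − 1.7×5.4) = 1.7/4.14 = 0.4106 per s.

0.411 per s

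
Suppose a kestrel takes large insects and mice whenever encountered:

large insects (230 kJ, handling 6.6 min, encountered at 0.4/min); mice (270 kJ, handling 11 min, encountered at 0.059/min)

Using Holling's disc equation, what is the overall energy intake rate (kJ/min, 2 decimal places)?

25.16 kJ/min

R = (0.4×230 + 0.059×270) / (1 + 0.4×6.6 + 0.059×11) = 107.9/4.289 = 25.16 kJ/min.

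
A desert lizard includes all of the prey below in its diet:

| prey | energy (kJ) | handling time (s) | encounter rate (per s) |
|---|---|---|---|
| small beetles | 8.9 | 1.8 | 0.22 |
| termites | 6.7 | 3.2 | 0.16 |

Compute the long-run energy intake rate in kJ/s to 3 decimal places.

1.588 kJ/s

R = Σλ_iE_i / (1 + Σλ_ih_i)
Numerator: 0.22×8.9 + 0.16×6.7 = 3.03
Denominator: 1 + 0.22×1.8 + 0.16×3.2 = 1.908
R = 3.03/1.908 = 1.588 kJ/s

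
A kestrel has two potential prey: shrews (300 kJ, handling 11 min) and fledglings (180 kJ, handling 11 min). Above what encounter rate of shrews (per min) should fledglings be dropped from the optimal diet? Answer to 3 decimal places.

0.136 per min

The zero-one rule: include fledglings iff E₂/h₂ > λE₁/(1+λh₁). Equality gives the switch point.
λE₁h₂ = E₂ + λE₂h₁ ⇒ λ = E₂/(E₁h₂ − E₂h₁) = 180/(3300 − 1980) = 0.1364 per min.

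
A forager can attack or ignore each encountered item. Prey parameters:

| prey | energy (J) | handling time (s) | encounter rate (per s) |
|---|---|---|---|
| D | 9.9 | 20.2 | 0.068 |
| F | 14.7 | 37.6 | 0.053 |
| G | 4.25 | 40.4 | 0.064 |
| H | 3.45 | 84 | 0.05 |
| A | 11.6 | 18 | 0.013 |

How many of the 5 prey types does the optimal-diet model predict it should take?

3

Profitabilities (E/h, J/s): A 0.644, D 0.49, F 0.391, G 0.105, H 0.0411. Add prey in this order while the next type's profitability exceeds the intake rate on those already taken.
Rate on top 1: 0.1222. D: 0.49 > 0.1222 → include.
Rate on top 2: 0.316. F: 0.391 > 0.316 → include.
Rate on top 3: 0.3485. G: 0.105 < 0.3485 → exclude; stop.
Optimal diet: A, D, F — 3 of 5 types.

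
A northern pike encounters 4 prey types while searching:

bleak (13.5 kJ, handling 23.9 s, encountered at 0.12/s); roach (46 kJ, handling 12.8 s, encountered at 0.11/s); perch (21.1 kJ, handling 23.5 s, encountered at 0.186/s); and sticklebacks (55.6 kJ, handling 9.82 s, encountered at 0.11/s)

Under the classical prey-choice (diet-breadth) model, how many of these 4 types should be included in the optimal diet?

2

E/h in descending order: sticklebacks 5.66, roach 3.59, perch 0.898, bleak 0.565 kJ/s. The optimal diet is the largest prefix of this list for which every included type satisfies E_i/h_i > R on the types above it.
Rate on top 1: 2.94. roach: 3.59 > 2.94 → include.
Rate on top 2: 3.204. perch: 0.898 < 3.204 → exclude; stop.
Optimal diet: sticklebacks, roach — 2 of 4 types.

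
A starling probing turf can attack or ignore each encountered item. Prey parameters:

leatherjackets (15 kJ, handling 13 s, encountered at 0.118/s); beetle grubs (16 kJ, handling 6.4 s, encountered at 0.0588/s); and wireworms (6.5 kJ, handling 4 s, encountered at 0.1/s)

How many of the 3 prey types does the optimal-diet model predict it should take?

Rank by E/h (kJ/s): beetle grubs 2.5, wireworms 1.62, leatherjackets 1.15. Include each in turn until the next type's E/h falls below the running intake rate.
Rate on top 1: 0.6836. wireworms: 1.62 > 0.6836 → include.
Rate on top 2: 0.8956. leatherjackets: 1.15 > 0.8956 → include.
Optimal diet: beetle grubs, wireworms, leatherjackets — 3 of 3 types.

3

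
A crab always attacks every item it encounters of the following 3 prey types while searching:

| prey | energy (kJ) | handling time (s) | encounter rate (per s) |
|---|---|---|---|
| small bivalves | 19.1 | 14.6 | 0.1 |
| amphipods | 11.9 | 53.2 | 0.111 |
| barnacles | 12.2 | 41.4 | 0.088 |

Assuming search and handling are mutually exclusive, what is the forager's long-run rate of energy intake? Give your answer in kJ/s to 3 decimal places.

Energy encountered per unit search time: 0.1×19.1 + 0.111×11.9 + 0.088×12.2 = 4.304 kJ/s.
Handling time per unit search time: 0.1×14.6 + 0.111×53.2 + 0.088×41.4 = 11.01.
Rate = 4.304/(1 + 11.01) = 0.3585 kJ/s.

0.358 kJ/s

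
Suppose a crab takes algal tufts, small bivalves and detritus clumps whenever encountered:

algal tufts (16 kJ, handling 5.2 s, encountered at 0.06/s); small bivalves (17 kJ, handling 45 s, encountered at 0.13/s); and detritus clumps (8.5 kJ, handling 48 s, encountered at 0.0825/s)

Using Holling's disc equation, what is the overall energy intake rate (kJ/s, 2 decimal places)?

Energy encountered per unit search time: 0.06×16 + 0.13×17 + 0.0825×8.5 = 3.871 kJ/s.
Handling time per unit search time: 0.06×5.2 + 0.13×45 + 0.0825×48 = 10.12.
Rate = 3.871/(1 + 10.12) = 0.3481 kJ/s.

0.35 kJ/s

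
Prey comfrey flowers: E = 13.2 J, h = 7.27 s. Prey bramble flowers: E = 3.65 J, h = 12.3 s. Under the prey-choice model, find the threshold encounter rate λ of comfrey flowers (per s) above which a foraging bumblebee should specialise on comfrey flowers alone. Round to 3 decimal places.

Drop bramble flowers once their profitability E₂/h₂ falls below the rate achievable on comfrey flowers alone: E₂/h₂ = λE₁/(1 + λh₁).
Solve for λ: λE₁h₂ = E₂(1 + λh₁) → λ(E₁h₂ − E₂h₁) = E₂ → λ = E₂/(E₁h₂ − E₂h₁).
λ = 3.65/(13.2×12.3 − 3.65×7.27) = 3.65/135.8 = 0.02687 per s.

0.027 per s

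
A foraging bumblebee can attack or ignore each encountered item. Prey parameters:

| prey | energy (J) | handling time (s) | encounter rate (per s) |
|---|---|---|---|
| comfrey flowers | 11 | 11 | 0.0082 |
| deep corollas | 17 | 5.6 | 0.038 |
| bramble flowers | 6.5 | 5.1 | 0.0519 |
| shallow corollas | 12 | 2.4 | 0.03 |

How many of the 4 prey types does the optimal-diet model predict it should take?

Profitabilities (E/h, J/s): shallow corollas 5, deep corollas 3.04, bramble flowers 1.27, comfrey flowers 1. Add prey in this order while the next type's profitability exceeds the intake rate on those already taken.
Rate on top 1: 0.3358. deep corollas: 3.04 > 0.3358 → include.
Rate on top 2: 0.783. bramble flowers: 1.27 > 0.783 → include.
Rate on top 3: 0.867. comfrey flowers: 1 > 0.867 → include.
Optimal diet: shallow corollas, deep corollas, bramble flowers, comfrey flowers — 4 of 4 types.

4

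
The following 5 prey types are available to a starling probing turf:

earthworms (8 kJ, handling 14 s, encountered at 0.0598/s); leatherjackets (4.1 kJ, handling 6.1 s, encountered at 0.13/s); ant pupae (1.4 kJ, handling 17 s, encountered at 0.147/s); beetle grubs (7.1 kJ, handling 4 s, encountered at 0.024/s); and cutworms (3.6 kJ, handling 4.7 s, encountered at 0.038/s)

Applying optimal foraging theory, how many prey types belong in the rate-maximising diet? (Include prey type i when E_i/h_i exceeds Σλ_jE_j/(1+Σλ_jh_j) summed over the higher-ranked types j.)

E/h in descending order: beetle grubs 1.77, cutworms 0.766, leatherjackets 0.672, earthworms 0.571, ant pupae 0.0824 kJ/s. The optimal diet is the largest prefix of this list for which every included type satisfies E_i/h_i > R on the types above it.
Rate on top 1: 0.1555. cutworms: 0.766 > 0.1555 → include.
Rate on top 2: 0.241. leatherjackets: 0.672 > 0.241 → include.
Rate on top 3: 0.4064. earthworms: 0.571 > 0.4064 → include.
Rate on top 4: 0.4539. ant pupae: 0.0824 < 0.4539 → exclude; stop.
Optimal diet: beetle grubs, cutworms, leatherjackets, earthworms — 4 of 5 types.

4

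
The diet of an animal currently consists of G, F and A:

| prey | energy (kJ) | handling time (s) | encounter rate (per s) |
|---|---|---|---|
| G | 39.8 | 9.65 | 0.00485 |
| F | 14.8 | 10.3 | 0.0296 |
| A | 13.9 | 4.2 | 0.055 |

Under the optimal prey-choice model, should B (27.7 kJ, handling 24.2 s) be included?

Intake rate on the current diet: R = (0.00485×39.8 + 0.0296×14.8 + 0.055×13.9) / (1 + 0.00485×9.65 + 0.0296×10.3 + 0.055×4.2) = 1.396/1.583 = 0.8818 kJ/s.
B: E/h = 27.7/24.2 = 1.145 kJ/s.
1.145 > 0.8818, so adding B raises the average — include it.

Yes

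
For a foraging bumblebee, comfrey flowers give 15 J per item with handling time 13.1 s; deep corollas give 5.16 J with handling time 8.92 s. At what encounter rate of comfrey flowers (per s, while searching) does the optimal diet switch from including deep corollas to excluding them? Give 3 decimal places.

At the threshold, the rate on comfrey flowers alone equals the profitability of deep corollas: λ·15/(1 + λ·13.1) = 5.16/8.92 = 0.5785.
Rearranging, λ(15 − 0.5785×13.1) = 0.5785, so λ = 0.5785/7.422 = 0.07794 per s.

0.078 per s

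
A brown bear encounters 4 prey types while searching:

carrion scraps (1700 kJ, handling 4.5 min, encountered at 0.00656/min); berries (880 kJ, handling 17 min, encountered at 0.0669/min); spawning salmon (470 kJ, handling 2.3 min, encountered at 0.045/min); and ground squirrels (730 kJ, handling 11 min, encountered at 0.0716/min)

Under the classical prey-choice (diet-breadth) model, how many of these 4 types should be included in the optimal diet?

Rank by E/h (kJ/min): carrion scraps 378, spawning salmon 204, ground squirrels 66.4, berries 51.8. Include each in turn until the next type's E/h falls below the running intake rate.
Rate on top 1: 10.83. spawning salmon: 204 > 10.83 → include.
Rate on top 2: 28.51. ground squirrels: 66.4 > 28.51 → include.
Rate on top 3: 44.03. berries: 51.8 > 44.03 → include.
Optimal diet: carrion scraps, spawning salmon, ground squirrels, berries — 4 of 4 types.

4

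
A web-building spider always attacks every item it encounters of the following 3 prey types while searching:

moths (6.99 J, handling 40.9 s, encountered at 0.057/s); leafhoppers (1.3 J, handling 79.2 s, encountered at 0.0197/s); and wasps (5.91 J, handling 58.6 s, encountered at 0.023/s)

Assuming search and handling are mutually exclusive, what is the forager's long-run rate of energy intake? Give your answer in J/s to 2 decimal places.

0.09 J/s

Energy encountered per unit search time: 0.057×6.99 + 0.0197×1.3 + 0.023×5.91 = 0.56 J/s.
Handling time per unit search time: 0.057×40.9 + 0.0197×79.2 + 0.023×58.6 = 5.239.
Rate = 0.56/(1 + 5.239) = 0.08975 J/s.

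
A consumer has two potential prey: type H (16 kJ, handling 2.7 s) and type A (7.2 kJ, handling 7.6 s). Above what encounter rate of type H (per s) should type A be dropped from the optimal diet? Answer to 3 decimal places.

0.070 per s

Drop type A once their profitability E₂/h₂ falls below the rate achievable on type H alone: E₂/h₂ = λE₁/(1 + λh₁).
Solve for λ: λE₁h₂ = E₂(1 + λh₁) → λ(E₁h₂ − E₂h₁) = E₂ → λ = E₂/(E₁h₂ − E₂h₁).
λ = 7.2/(16×7.6 − 7.2×2.7) = 7.2/102.2 = 0.07048 per s.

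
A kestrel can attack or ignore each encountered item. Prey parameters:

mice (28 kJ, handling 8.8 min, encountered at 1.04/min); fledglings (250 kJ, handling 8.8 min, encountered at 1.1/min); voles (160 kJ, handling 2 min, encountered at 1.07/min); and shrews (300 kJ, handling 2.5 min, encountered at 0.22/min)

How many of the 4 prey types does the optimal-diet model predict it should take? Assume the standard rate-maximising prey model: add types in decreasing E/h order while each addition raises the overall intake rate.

2

Rank by E/h (kJ/min): shrews 120, voles 80, fledglings 28.4, mice 3.18. Include each in turn until the next type's E/h falls below the running intake rate.
Rate on top 1: 42.58. voles: 80 > 42.58 → include.
Rate on top 2: 64.28. fledglings: 28.4 < 64.28 → exclude; stop.
Optimal diet: shrews, voles — 2 of 4 types.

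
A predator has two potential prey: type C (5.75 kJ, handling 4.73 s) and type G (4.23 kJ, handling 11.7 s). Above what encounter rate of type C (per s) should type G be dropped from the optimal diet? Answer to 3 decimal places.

0.089 per s

Drop type G once their profitability E₂/h₂ falls below the rate achievable on type C alone: E₂/h₂ = λE₁/(1 + λh₁).
Solve for λ: λE₁h₂ = E₂(1 + λh₁) → λ(E₁h₂ − E₂h₁) = E₂ → λ = E₂/(E₁h₂ − E₂h₁).
λ = 4.23/(5.75×11.7 − 4.23×4.73) = 4.23/47.27 = 0.08949 per s.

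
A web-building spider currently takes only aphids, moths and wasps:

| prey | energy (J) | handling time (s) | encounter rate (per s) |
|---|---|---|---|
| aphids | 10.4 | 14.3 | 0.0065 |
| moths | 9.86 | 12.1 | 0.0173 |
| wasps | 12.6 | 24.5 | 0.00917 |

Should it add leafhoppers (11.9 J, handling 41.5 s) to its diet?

Current rate: (0.0065×10.4 + 0.0173×9.86 + 0.00917×12.6)/(1 + 0.0065×14.3 + 0.0173×12.1 + 0.00917×24.5) = 0.2317 J/s.
Profitability of leafhoppers: 11.9/41.5 = 0.2867 J/s.
Since 0.2867 > R, including leafhoppers increases the long-run rate.

Yes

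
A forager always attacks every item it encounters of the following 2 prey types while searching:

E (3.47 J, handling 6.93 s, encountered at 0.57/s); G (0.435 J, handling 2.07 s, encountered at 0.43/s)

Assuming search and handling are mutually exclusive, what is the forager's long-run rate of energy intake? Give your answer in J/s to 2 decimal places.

0.37 J/s

R = (0.57×3.47 + 0.43×0.435) / (1 + 0.57×6.93 + 0.43×2.07) = 2.165/5.84 = 0.3707 J/s.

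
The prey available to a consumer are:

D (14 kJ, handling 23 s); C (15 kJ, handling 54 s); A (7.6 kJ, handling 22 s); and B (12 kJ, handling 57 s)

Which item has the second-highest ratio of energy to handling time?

A

In descending order of E/h:
D: 14/23 = 0.609 kJ/s
A: 7.6/22 = 0.345 kJ/s
C: 15/54 = 0.278 kJ/s
B: 12/57 = 0.211 kJ/s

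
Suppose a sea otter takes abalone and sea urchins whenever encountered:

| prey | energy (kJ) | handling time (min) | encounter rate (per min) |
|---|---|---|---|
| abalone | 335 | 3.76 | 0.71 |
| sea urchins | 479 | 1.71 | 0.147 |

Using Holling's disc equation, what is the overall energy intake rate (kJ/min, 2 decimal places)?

Energy encountered per unit search time: 0.71×335 + 0.147×479 = 308.3 kJ/min.
Handling time per unit search time: 0.71×3.76 + 0.147×1.71 = 2.921.
Rate = 308.3/(1 + 2.921) = 78.62 kJ/min.

78.62 kJ/min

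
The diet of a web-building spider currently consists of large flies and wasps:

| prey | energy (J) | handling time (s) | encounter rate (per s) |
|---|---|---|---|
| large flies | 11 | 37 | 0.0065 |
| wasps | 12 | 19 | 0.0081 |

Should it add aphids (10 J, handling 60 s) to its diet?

Yes

Intake rate on the current diet: R = (0.0065×11 + 0.0081×12) / (1 + 0.0065×37 + 0.0081×19) = 0.1687/1.394 = 0.121 J/s.
Profitability of aphids: 10/60 = 0.1667 J/s.
Since 0.1667 > R, including aphids increases the long-run rate.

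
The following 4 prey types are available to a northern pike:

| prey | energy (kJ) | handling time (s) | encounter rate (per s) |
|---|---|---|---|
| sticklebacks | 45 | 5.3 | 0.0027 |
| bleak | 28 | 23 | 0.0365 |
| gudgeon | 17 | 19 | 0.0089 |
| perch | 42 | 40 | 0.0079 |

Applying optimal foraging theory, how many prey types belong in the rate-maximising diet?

E/h in descending order: sticklebacks 8.49, bleak 1.22, perch 1.05, gudgeon 0.895 kJ/s. The optimal diet is the largest prefix of this list for which every included type satisfies E_i/h_i > R on the types above it.
Rate on top 1: 0.1198. bleak: 1.22 > 0.1198 → include.
Rate on top 2: 0.6168. perch: 1.05 > 0.6168 → include.
Rate on top 3: 0.6799. gudgeon: 0.895 > 0.6799 → include.
Optimal diet: sticklebacks, bleak, perch, gudgeon — 4 of 4 types.

4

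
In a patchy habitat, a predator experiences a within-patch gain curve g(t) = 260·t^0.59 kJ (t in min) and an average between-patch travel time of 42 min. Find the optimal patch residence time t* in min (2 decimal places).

60.44 min

Optimal t* satisfies g'(t*) = g(t*)/(T + t*).
g'(t) = 0.59·260·t^-0.41. Setting 0.59·260·t^-0.41 = 260·t^0.59/(42+t) gives 0.59(42+t) = t, so 0.41·t = 0.59×42.
t* = 0.59×42/0.41 = 60.44 min.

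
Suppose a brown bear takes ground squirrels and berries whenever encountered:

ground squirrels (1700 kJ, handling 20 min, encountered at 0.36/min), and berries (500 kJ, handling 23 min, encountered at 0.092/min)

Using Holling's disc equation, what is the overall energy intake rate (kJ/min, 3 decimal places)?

R = (0.36×1700 + 0.092×500) / (1 + 0.36×20 + 0.092×23) = 658/10.32 = 63.78 kJ/min.

63.784 kJ/min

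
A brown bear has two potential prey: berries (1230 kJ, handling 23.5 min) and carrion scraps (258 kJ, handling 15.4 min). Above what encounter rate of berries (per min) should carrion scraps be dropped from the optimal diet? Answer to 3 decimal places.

Drop carrion scraps once their profitability E₂/h₂ falls below the rate achievable on berries alone: E₂/h₂ = λE₁/(1 + λh₁).
Solve for λ: λE₁h₂ = E₂(1 + λh₁) → λ(E₁h₂ − E₂h₁) = E₂ → λ = E₂/(E₁h₂ − E₂h₁).
λ = 258/(1230×15.4 − 258×23.5) = 258/1.288e+04 = 0.02003 per min.

0.020 per min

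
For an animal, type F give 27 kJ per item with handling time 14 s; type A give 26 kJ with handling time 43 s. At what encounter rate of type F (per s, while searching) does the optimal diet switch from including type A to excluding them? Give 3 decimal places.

The zero-one rule: include type A iff E₂/h₂ > λE₁/(1+λh₁). Equality gives the switch point.
λE₁h₂ = E₂ + λE₂h₁ ⇒ λ = E₂/(E₁h₂ − E₂h₁) = 26/(1161 − 364) = 0.03262 per s.

0.033 per s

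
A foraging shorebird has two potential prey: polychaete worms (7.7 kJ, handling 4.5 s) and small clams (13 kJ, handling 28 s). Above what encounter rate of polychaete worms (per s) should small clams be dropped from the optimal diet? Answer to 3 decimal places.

At the threshold, the rate on polychaete worms alone equals the profitability of small clams: λ·7.7/(1 + λ·4.5) = 13/28 = 0.4643.
Rearranging, λ(7.7 − 0.4643×4.5) = 0.4643, so λ = 0.4643/5.611 = 0.08275 per s.

0.083 per s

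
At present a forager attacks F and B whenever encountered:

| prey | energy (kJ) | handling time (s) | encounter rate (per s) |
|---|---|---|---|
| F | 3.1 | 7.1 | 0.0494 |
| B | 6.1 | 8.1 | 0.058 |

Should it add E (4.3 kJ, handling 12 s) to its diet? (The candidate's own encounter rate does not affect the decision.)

Current rate: (0.0494×3.1 + 0.058×6.1)/(1 + 0.0494×7.1 + 0.058×8.1) = 0.2785 kJ/s.
Profitability of E: 4.3/12 = 0.3583 kJ/s.
0.3583 > 0.2785, so adding E raises the average — include it.

Yes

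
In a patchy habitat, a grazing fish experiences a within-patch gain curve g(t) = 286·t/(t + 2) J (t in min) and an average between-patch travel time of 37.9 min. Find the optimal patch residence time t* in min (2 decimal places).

By the marginal value theorem, leave when the instantaneous gain rate g'(t) equals the habitat-wide average g(t)/(T + t).
g'(t) = 286·2/(t + 2)². Setting 286·2/(t+2)² = 286t/[(t+2)(37.9+t)] gives 2(37.9+t) = t(t+2), so t² = 2×37.9 = 75.8.
t* = √75.8 = 8.706 min.

8.71 min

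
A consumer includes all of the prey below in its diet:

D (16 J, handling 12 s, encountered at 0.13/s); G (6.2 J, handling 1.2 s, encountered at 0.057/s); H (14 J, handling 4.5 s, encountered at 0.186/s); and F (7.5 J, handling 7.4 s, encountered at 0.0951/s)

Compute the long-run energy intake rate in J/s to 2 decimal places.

R = Σλ_iE_i / (1 + Σλ_ih_i)
Numerator: 0.13×16 + 0.057×6.2 + 0.186×14 + 0.0951×7.5 = 5.751
Denominator: 1 + 0.13×12 + 0.057×1.2 + 0.186×4.5 + 0.0951×7.4 = 4.169
R = 5.751/4.169 = 1.379 J/s

1.38 J/s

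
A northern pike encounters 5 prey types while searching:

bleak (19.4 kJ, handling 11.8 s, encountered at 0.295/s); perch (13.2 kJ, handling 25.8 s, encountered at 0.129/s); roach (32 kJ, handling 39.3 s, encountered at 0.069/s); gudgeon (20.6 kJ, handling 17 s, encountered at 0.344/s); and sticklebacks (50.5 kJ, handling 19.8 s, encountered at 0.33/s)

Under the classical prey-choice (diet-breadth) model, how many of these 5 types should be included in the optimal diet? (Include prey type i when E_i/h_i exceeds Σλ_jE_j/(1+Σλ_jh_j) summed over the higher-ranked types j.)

1

Profitabilities (E/h, kJ/s): sticklebacks 2.55, bleak 1.64, gudgeon 1.21, roach 0.814, perch 0.512. Add prey in this order while the next type's profitability exceeds the intake rate on those already taken.
Rate on top 1: 2.212. bleak: 1.64 < 2.212 → exclude; stop.
Optimal diet: sticklebacks — 1 of 5 types.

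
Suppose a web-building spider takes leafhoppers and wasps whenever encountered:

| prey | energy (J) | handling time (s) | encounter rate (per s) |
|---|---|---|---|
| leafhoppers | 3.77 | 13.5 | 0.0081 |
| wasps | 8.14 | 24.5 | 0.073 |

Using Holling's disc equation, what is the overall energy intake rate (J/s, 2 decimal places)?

0.22 J/s

R = Σλ_iE_i / (1 + Σλ_ih_i)
Numerator: 0.0081×3.77 + 0.073×8.14 = 0.6248
Denominator: 1 + 0.0081×13.5 + 0.073×24.5 = 2.898
R = 0.6248/2.898 = 0.2156 J/s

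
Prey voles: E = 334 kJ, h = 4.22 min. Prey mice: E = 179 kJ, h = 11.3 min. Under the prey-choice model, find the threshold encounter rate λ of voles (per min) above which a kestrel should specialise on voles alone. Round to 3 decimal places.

0.059 per min

The zero-one rule: include mice iff E₂/h₂ > λE₁/(1+λh₁). Equality gives the switch point.
λE₁h₂ = E₂ + λE₂h₁ ⇒ λ = E₂/(E₁h₂ − E₂h₁) = 179/(3774 − 755.4) = 0.05929 per min.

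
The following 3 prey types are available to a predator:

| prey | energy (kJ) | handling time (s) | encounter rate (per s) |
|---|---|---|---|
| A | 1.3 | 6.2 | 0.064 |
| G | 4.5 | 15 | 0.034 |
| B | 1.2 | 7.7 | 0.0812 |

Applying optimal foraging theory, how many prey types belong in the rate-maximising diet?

E/h in descending order: G 0.3, A 0.21, B 0.156 kJ/s. The optimal diet is the largest prefix of this list for which every included type satisfies E_i/h_i > R on the types above it.
Rate on top 1: 0.1013. A: 0.21 > 0.1013 → include.
Rate on top 2: 0.1239. B: 0.156 > 0.1239 → include.
Optimal diet: G, A, B — 3 of 3 types.

3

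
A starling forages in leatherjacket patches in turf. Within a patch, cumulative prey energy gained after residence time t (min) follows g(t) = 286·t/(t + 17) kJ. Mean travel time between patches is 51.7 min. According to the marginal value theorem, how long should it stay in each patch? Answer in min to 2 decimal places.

29.65 min

By the marginal value theorem, leave when the instantaneous gain rate g'(t) equals the habitat-wide average g(t)/(T + t).
g'(t) = 286·17/(t + 17)². Setting 286·17/(t+17)² = 286t/[(t+17)(51.7+t)] gives 17(51.7+t) = t(t+17), so t² = 17×51.7 = 878.9.
t* = √878.9 = 29.65 min.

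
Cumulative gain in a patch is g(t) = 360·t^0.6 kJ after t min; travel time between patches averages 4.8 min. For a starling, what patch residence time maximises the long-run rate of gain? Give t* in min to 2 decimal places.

7.20 min

By the marginal value theorem, leave when the instantaneous gain rate g'(t) equals the habitat-wide average g(t)/(T + t).
g'(t) = 0.6·360·t^-0.4. Setting 0.6·360·t^-0.4 = 360·t^0.6/(4.8+t) gives 0.6(4.8+t) = t, so 0.40·t = 0.6×4.8.
t* = 0.6×4.8/0.40 = 7.2 min.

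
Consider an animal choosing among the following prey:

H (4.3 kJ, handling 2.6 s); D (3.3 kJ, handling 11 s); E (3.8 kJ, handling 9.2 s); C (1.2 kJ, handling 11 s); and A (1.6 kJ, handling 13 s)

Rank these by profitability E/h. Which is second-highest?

In descending order of E/h:
H: 4.3/2.6 = 1.65 kJ/s
E: 3.8/9.2 = 0.413 kJ/s
D: 3.3/11 = 0.3 kJ/s
A: 1.6/13 = 0.123 kJ/s
C: 1.2/11 = 0.109 kJ/s

E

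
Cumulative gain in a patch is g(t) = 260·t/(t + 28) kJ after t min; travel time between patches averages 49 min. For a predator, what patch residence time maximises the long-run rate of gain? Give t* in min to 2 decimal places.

37.04 min

By the marginal value theorem, leave when the instantaneous gain rate g'(t) equals the habitat-wide average g(t)/(T + t).
g'(t) = 260·28/(t + 28)². Setting 260·28/(t+28)² = 260t/[(t+28)(49+t)] gives 28(49+t) = t(t+28), so t² = 28×49 = 1372.
t* = √1372 = 37.04 min.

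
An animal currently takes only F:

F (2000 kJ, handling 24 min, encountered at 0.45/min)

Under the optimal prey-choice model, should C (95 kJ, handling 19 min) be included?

Current rate: (0.45×2000)/(1 + 0.45×24) = 76.27 kJ/min.
Profitability of C: 95/19 = 5 kJ/min.
Since 5 < R, time spent handling C is better spent searching.

No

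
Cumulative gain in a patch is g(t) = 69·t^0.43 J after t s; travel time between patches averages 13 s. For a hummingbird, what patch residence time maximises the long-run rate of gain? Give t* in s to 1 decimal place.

9.8 s

By the marginal value theorem, leave when the instantaneous gain rate g'(t) equals the habitat-wide average g(t)/(T + t).
g'(t) = 0.43·69·t^-0.57. Setting 0.43·69·t^-0.57 = 69·t^0.43/(13+t) gives 0.43(13+t) = t, so 0.57·t = 0.43×13.
t* = 0.43×13/0.57 = 9.807 s.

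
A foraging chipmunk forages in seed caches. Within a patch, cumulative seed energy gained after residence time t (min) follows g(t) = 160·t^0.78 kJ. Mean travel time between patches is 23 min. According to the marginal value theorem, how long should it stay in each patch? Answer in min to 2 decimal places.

81.55 min

By the marginal value theorem, leave when the instantaneous gain rate g'(t) equals the habitat-wide average g(t)/(T + t).
g'(t) = 0.78·160·t^-0.22. Setting 0.78·160·t^-0.22 = 160·t^0.78/(23+t) gives 0.78(23+t) = t, so 0.22·t = 0.78×23.
t* = 0.78×23/0.22 = 81.55 min.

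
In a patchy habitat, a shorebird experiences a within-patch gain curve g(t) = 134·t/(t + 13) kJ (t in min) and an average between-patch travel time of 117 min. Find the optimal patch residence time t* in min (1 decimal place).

By the marginal value theorem, leave when the instantaneous gain rate g'(t) equals the habitat-wide average g(t)/(T + t).
g'(t) = 134·13/(t + 13)². Setting 134·13/(t+13)² = 134t/[(t+13)(117+t)] gives 13(117+t) = t(t+13), so t² = 13×117 = 1521.
t* = √1521 = 39 min.

39.0 min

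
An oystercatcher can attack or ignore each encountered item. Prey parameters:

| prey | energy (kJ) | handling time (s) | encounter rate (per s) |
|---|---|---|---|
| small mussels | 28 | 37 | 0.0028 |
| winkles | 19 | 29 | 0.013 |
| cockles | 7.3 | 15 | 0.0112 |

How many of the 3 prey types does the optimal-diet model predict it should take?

3

E/h in descending order: small mussels 0.757, winkles 0.655, cockles 0.487 kJ/s. The optimal diet is the largest prefix of this list for which every included type satisfies E_i/h_i > R on the types above it.
Rate on top 1: 0.07104. winkles: 0.655 > 0.07104 → include.
Rate on top 2: 0.2198. cockles: 0.487 > 0.2198 → include.
Optimal diet: small mussels, winkles, cockles — 3 of 3 types.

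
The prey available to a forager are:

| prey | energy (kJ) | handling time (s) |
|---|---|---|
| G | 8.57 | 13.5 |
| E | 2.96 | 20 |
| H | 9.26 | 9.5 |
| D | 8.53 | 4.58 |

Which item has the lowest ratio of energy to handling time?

E

In descending order of E/h:
D: 8.53/4.58 = 1.86 kJ/s
H: 9.26/9.5 = 0.975 kJ/s
G: 8.57/13.5 = 0.635 kJ/s
E: 2.96/20 = 0.148 kJ/s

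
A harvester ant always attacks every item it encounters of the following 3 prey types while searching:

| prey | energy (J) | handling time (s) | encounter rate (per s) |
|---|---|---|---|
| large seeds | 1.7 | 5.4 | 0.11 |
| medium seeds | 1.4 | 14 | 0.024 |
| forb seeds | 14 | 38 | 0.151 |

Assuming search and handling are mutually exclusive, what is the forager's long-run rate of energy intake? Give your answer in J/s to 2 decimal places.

R = (0.11×1.7 + 0.024×1.4 + 0.151×14) / (1 + 0.11×5.4 + 0.024×14 + 0.151×38) = 2.335/7.668 = 0.3045 J/s.

0.30 J/s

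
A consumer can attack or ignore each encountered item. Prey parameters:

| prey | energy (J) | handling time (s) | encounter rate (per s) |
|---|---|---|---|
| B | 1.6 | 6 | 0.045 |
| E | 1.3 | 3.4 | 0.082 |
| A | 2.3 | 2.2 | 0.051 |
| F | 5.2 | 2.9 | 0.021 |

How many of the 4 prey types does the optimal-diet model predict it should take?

Profitabilities (E/h, J/s): F 1.79, A 1.05, E 0.382, B 0.267. Add prey in this order while the next type's profitability exceeds the intake rate on those already taken.
Rate on top 1: 0.1029. A: 1.05 > 0.1029 → include.
Rate on top 2: 0.1931. E: 0.382 > 0.1931 → include.
Rate on top 3: 0.2294. B: 0.267 > 0.2294 → include.
Optimal diet: F, A, E, B — 4 of 4 types.

4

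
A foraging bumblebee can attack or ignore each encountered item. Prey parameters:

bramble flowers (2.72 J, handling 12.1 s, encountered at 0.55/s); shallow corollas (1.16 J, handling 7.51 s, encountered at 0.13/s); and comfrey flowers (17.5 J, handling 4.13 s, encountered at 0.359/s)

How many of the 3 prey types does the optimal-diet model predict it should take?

E/h in descending order: comfrey flowers 4.24, bramble flowers 0.225, shallow corollas 0.154 J/s. The optimal diet is the largest prefix of this list for which every included type satisfies E_i/h_i > R on the types above it.
Rate on top 1: 2.531. bramble flowers: 0.225 < 2.531 → exclude; stop.
Optimal diet: comfrey flowers — 1 of 3 types.

1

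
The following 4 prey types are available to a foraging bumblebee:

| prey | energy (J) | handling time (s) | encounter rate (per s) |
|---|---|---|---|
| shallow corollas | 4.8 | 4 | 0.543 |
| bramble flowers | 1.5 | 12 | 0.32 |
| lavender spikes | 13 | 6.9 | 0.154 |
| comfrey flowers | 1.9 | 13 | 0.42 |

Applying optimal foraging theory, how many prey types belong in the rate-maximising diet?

2

Rank by E/h (J/s): lavender spikes 1.88, shallow corollas 1.2, comfrey flowers 0.146, bramble flowers 0.125. Include each in turn until the next type's E/h falls below the running intake rate.
Rate on top 1: 0.9706. shallow corollas: 1.2 > 0.9706 → include.
Rate on top 2: 1.088. comfrey flowers: 0.146 < 1.088 → exclude; stop.
Optimal diet: lavender spikes, shallow corollas — 2 of 4 types.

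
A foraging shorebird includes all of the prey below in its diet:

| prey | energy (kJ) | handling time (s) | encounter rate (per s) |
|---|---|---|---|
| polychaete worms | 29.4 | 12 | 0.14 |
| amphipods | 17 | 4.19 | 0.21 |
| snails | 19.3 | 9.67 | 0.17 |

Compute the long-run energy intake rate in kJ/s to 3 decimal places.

2.107 kJ/s

R = Σλ_iE_i / (1 + Σλ_ih_i)
Numerator: 0.14×29.4 + 0.21×17 + 0.17×19.3 = 10.97
Denominator: 1 + 0.14×12 + 0.21×4.19 + 0.17×9.67 = 5.204
R = 10.97/5.204 = 2.107 kJ/s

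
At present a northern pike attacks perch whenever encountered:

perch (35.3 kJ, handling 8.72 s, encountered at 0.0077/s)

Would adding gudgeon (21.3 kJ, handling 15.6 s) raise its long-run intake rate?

On perch alone, R = ΣλE/(1+Σλh) = 0.2718/1.067 = 0.2547 kJ/s.
Profitability of gudgeon: 21.3/15.6 = 1.365 kJ/s.
Since 1.365 > R, including gudgeon increases the long-run rate.

Yes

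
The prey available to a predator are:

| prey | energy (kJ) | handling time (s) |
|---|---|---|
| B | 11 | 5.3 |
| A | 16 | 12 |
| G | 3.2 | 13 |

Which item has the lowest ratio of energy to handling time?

G

In descending order of E/h:
B: 11/5.3 = 2.08 kJ/s
A: 16/12 = 1.33 kJ/s
G: 3.2/13 = 0.246 kJ/s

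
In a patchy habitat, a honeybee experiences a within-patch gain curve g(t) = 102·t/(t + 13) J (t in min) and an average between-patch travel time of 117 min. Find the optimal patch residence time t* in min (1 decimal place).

39.0 min

Maximise g(t)/(T+t): set derivative to zero → g'(t)(T+t) = g(t).
g'(t) = 102·13/(t + 13)². Setting 102·13/(t+13)² = 102t/[(t+13)(117+t)] gives 13(117+t) = t(t+13), so t² = 13×117 = 1521.
t* = √1521 = 39 min.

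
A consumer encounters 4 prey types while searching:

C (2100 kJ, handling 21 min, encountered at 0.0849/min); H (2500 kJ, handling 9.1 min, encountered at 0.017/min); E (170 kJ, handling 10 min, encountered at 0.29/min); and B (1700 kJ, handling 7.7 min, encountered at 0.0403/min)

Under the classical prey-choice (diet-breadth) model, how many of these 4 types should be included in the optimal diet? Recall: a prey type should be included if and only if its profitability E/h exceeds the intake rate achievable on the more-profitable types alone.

Profitabilities (E/h, kJ/min): H 275, B 221, C 100, E 17. Add prey in this order while the next type's profitability exceeds the intake rate on those already taken.
Rate on top 1: 36.81. B: 221 > 36.81 → include.
Rate on top 2: 75.77. C: 100 > 75.77 → include.
Rate on top 3: 89.07. E: 17 < 89.07 → exclude; stop.
Optimal diet: H, B, C — 3 of 4 types.

3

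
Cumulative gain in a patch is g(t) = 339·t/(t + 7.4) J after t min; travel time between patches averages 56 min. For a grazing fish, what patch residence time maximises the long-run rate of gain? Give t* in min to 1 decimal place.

Maximise g(t)/(T+t): set derivative to zero → g'(t)(T+t) = g(t).
g'(t) = 339·7.4/(t + 7.4)². Setting 339·7.4/(t+7.4)² = 339t/[(t+7.4)(56+t)] gives 7.4(56+t) = t(t+7.4), so t² = 7.4×56 = 414.4.
t* = √414.4 = 20.36 min.

20.4 min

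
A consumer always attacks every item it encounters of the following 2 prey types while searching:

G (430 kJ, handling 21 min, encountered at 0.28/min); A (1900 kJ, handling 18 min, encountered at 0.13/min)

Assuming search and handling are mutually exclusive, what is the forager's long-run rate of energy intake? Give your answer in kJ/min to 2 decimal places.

R = Σλ_iE_i / (1 + Σλ_ih_i)
Numerator: 0.28×430 + 0.13×1900 = 367.4
Denominator: 1 + 0.28×21 + 0.13×18 = 9.22
R = 367.4/9.22 = 39.85 kJ/min

39.85 kJ/min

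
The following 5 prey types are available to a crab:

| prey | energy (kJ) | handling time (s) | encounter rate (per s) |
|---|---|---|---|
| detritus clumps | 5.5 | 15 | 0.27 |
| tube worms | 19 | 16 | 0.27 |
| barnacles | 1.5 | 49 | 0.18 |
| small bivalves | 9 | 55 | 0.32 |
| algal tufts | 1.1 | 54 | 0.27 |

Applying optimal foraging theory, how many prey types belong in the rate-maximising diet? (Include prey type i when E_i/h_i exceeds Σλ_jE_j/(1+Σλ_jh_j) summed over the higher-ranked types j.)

1

Profitabilities (E/h, kJ/s): tube worms 1.19, detritus clumps 0.367, small bivalves 0.164, barnacles 0.0306, algal tufts 0.0204. Add prey in this order while the next type's profitability exceeds the intake rate on those already taken.
Rate on top 1: 0.9643. detritus clumps: 0.367 < 0.9643 → exclude; stop.
Optimal diet: tube worms — 1 of 5 types.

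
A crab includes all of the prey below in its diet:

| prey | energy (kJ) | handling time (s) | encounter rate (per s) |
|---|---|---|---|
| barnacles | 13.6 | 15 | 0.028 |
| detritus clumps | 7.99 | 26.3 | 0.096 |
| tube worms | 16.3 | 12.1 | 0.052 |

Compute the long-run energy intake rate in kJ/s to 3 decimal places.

0.436 kJ/s

R = Σλ_iE_i / (1 + Σλ_ih_i)
Numerator: 0.028×13.6 + 0.096×7.99 + 0.052×16.3 = 1.995
Denominator: 1 + 0.028×15 + 0.096×26.3 + 0.052×12.1 = 4.574
R = 1.995/4.574 = 0.4363 kJ/s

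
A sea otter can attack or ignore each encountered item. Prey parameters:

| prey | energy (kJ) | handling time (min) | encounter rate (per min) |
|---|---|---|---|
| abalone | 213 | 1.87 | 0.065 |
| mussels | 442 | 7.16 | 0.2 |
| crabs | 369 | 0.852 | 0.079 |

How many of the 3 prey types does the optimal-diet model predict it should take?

Rank by E/h (kJ/min): crabs 433, abalone 114, mussels 61.7. Include each in turn until the next type's E/h falls below the running intake rate.
Rate on top 1: 27.31. abalone: 114 > 27.31 → include.
Rate on top 2: 36.17. mussels: 61.7 > 36.17 → include.
Optimal diet: crabs, abalone, mussels — 3 of 3 types.

3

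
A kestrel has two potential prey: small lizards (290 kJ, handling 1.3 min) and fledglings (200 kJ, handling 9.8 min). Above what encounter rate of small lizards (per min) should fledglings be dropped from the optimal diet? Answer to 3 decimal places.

At the threshold, the rate on small lizards alone equals the profitability of fledglings: λ·290/(1 + λ·1.3) = 200/9.8 = 20.41.
Rearranging, λ(290 − 20.41×1.3) = 20.41, so λ = 20.41/263.5 = 0.07746 per min.

0.077 per min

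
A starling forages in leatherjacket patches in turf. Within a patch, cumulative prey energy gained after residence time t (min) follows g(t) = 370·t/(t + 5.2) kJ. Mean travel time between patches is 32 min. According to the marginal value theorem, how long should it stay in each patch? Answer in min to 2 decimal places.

Optimal t* satisfies g'(t*) = g(t*)/(T + t*).
g'(t) = 370·5.2/(t + 5.2)². Setting 370·5.2/(t+5.2)² = 370t/[(t+5.2)(32+t)] gives 5.2(32+t) = t(t+5.2), so t² = 5.2×32 = 166.4.
t* = √166.4 = 12.9 min.

12.90 min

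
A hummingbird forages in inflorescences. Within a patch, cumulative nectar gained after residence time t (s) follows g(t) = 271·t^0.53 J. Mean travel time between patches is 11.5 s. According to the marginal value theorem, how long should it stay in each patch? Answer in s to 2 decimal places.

Maximise g(t)/(T+t): set derivative to zero → g'(t)(T+t) = g(t).
g'(t) = 0.53·271·t^-0.47. Setting 0.53·271·t^-0.47 = 271·t^0.53/(11.5+t) gives 0.53(11.5+t) = t, so 0.47·t = 0.53×11.5.
t* = 0.53×11.5/0.47 = 12.97 s.

12.97 s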